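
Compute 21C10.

C(21,10) = (21·20·19·18·17·16·15·14·13·12) / 10! = 1279935820800 / 3628800 = 352716.

352716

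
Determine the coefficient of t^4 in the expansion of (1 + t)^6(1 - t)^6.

15

Coefficient of t^4 = Σ_{j} C(6,j)·1^j·C(6,4-j)·(-1)^(4-j) for j from 0 to 4.
= 15 + (-120) + 225 + (-120) + 15 = 15.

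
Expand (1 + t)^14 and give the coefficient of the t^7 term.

3432

The general term is C(14,j)·(1)^j·(t)^(14-j); the t^7 term has j = 7.
C(14,7) = 3432.
Coefficient = C(14,7) = 3432.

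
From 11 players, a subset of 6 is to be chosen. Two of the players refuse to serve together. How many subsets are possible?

All 6-subsets: C(11,6) = 462. Those containing both fixed elements: C(9,4) = 126.
462 − 126 = 336.

336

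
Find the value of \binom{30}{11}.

54627300

C(30,11) = (30·29·28·27·26·25·24·23·22·21·20) / 11! = 2180547008640000 / 39916800 = 54627300.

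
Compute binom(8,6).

28

C(8,6) = C(8,2) by symmetry.
C(8,2) = (8·7) / 2! = 56 / 2 = 28.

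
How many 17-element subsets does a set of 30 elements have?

119759850

C(30,17) = C(30,13) by symmetry.
C(30,13) = (30·29·28·27·26·25·24·23·22·21·20·19·18) / 13! = 745747076954880000 / 6227020800 = 119759850.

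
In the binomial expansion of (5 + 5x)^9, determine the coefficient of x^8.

17578125

The general term is C(9,j)·(5)^j·(5x)^(9-j); the x^8 term has j = 1.
C(9,1) = 9.
Coefficient = C(9,1) · 5^1 · 5^8 = 9 · 5 · 390625 = 17578125.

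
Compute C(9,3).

C(9,3) = (9·8·7) / 3! = 504 / 6 = 84.

84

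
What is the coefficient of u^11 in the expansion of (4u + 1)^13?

327155712

The general term is C(13,j)·(4u)^j·(1)^(13-j); the u^11 term has j = 11.
C(13,11) = 78.
Coefficient = C(13,11) · 4^11 = 78 · 4194304 = 327155712.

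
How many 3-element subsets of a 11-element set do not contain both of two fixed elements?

156

All 3-subsets: C(11,3) = 165. Those containing both fixed elements: C(9,1) = 9.
165 − 9 = 156.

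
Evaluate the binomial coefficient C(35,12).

834451800

C(35,12) = (35·34·33·32·31·30·29·28·27·26·25·24) / 12! = 399703747322880000 / 479001600 = 834451800.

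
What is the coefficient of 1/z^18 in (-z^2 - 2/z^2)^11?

-11264

General term: C(11,j)·(-z^2)^j·(-2/z^2)^(11-j), with z-exponent 2j − 2(11−j) = 4j − 22.
Set 4j − 22 = -18: j = 1.
C(11,1) = 11; (-1)^1 = -1; (-2)^10 = 1024.
Coefficient = 11 · (-1) · 1024 = -11264.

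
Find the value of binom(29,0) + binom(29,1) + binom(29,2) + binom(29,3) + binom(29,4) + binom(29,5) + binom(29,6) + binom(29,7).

1 + 29 + 406 + 3654 + 23751 + 118755 + 475020 + 1560780 = 2182396.

2182396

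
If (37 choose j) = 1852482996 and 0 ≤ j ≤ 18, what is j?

12

C(37,j) increases on 0 ≤ j ≤ 18. C(37,11) = 854992152 and C(37,12) = 1852482996, so j = 12.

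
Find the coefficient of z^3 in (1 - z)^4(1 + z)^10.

Coefficient of z^3 = Σ_{j} C(4,j)·(-1)^j·C(10,3-j)·1^(3-j) for j from 0 to 3.
= 120 + (-180) + 60 + (-4) = -4.

-4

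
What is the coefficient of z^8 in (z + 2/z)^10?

General term: C(10,j)·(z)^j·(2/z)^(10-j), with z-exponent 1j − 1(10−j) = 2j − 10.
Set 2j − 10 = 8: j = 9.
C(10,9) = 10; 1^9 = 1; 2^1 = 2.
Coefficient = 10 · 1 · 2 = 20.

20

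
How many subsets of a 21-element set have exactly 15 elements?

54264

Choose the 15 positions: C(21,15) = 54264.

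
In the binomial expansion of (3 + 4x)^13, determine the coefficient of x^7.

20495794176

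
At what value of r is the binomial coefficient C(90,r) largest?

C(90,r) is maximized at r = 90/2 = 45.

45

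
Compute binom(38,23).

15471286560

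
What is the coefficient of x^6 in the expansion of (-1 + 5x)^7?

The general term is C(7,j)·(-1)^j·(5x)^(7-j); the x^6 term has j = 1.
C(7,1) = 7.
Coefficient = C(7,1) · (-1)^1 · 5^6 = 7 · (-1) · 15625 = -109375.

-109375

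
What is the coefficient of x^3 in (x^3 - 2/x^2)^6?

-160

General term: C(6,j)·(x^3)^j·(-2/x^2)^(6-j), with x-exponent 3j − 2(6−j) = 5j − 12.
Set 5j − 12 = 3: j = 3.
C(6,3) = 20; 1^3 = 1; (-2)^3 = -8.
Coefficient = 20 · 1 · (-8) = -160.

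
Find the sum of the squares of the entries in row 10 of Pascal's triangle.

184756

By Vandermonde's identity, Σ C(10,r)² = C(20,10) = 184756.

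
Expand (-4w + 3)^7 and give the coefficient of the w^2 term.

81648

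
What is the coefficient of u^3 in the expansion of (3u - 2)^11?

1140480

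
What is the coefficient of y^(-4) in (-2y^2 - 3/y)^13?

-135104112

General term: C(13,j)·(-2y^2)^j·(-3/y)^(13-j), with y-exponent 2j − 1(13−j) = 3j − 13.
Set 3j − 13 = -4: j = 3.
C(13,3) = 286; (-2)^3 = -8; (-3)^10 = 59049.
Coefficient = 286 · (-8) · 59049 = -135104112.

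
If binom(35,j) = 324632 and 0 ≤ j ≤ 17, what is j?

5

C(35,j) increases on 0 ≤ j ≤ 17. C(35,4) = 52360 and C(35,5) = 324632, so j = 5.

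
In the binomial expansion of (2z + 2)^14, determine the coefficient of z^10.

16400384

The general term is C(14,j)·(2z)^j·(2)^(14-j); the z^10 term has j = 10.
C(14,10) = 1001.
Coefficient = C(14,10) · 2^10 · 2^4 = 1001 · 1024 · 16 = 16400384.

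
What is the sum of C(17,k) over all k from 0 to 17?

131072

The entries of row 17 sum to 2^17 = 131072.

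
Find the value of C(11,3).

165

C(11,3) = (11·10·9) / 3! = 990 / 6 = 165.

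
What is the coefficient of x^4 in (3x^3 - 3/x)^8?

General term: C(8,j)·(3x^3)^j·(-3/x)^(8-j), with x-exponent 3j − 1(8−j) = 4j − 8.
Set 4j − 8 = 4: j = 3.
C(8,3) = 56; 3^3 = 27; (-3)^5 = -243.
Coefficient = 56 · 27 · (-243) = -367416.

-367416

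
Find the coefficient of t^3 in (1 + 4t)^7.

The general term is C(7,j)·(1)^j·(4t)^(7-j); the t^3 term has j = 4.
C(7,4) = 35.
Coefficient = C(7,4) · 4^3 = 35 · 64 = 2240.

2240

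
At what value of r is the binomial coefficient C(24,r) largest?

12

C(24,r) is maximized at r = 24/2 = 12.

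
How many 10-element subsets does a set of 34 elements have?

131128140

C(34,10) = (34·33·32·31·30·29·28·27·26·25) / 10! = 475837794432000 / 3628800 = 131128140.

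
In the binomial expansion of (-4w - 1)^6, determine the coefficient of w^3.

The general term is C(6,j)·(-4w)^j·(-1)^(6-j); the w^3 term has j = 3.
C(6,3) = 20.
Coefficient = C(6,3) · (-4)^3 · (-1)^3 = 20 · (-64) · (-1) = 1280.

1280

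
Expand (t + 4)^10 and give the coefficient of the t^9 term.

The general term is C(10,j)·(t)^j·(4)^(10-j); the t^9 term has j = 9.
C(10,9) = 10.
Coefficient = C(10,9) · 4^1 = 10 · 4 = 40.

40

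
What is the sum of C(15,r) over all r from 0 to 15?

The entries of row 15 sum to 2^15 = 32768.

32768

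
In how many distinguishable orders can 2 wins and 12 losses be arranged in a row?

Choose positions for the wins: C(14,2) = 91.

91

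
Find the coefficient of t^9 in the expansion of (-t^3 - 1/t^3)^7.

General term: C(7,j)·(-t^3)^j·(-1/t^3)^(7-j), with t-exponent 3j − 3(7−j) = 6j − 21.
Set 6j − 21 = 9: j = 5.
C(7,5) = 21; (-1)^5 = -1; (-1)^2 = 1.
Coefficient = 21 · (-1) · 1 = -21.

-21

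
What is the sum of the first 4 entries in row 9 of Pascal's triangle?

1 + 9 + 36 + 84 = 130.

130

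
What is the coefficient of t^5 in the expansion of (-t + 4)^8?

-3584

The general term is C(8,j)·(-t)^j·(4)^(8-j); the t^5 term has j = 5.
C(8,5) = 56.
Coefficient = C(8,5) · (-1)^5 · 4^3 = 56 · (-1) · 64 = -3584.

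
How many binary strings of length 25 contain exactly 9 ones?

2042975

Choose the 9 positions: C(25,9) = 2042975.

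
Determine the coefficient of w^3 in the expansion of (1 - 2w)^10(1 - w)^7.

Coefficient of w^3 = Σ_{j} C(10,j)·(-2)^j·C(7,3-j)·(-1)^(3-j) for j from 0 to 3.
= (-35) + (-420) + (-1260) + (-960) = -2675.

-2675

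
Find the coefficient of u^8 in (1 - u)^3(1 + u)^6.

-3

Coefficient of u^8 = Σ_{j} C(3,j)·(-1)^j·C(6,8-j)·1^(8-j) for j from 2 to 3.
= 3 + (-6) = -3.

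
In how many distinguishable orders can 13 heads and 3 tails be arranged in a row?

Choose positions for the heads: C(16,13) = 560.

560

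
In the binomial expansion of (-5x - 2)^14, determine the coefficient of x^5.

The general term is C(14,j)·(-5x)^j·(-2)^(14-j); the x^5 term has j = 5.
C(14,5) = 2002.
Coefficient = C(14,5) · (-5)^5 · (-2)^9 = 2002 · (-3125) · (-512) = 3203200000.

3203200000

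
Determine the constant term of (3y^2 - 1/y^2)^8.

General term: C(8,j)·(3y^2)^j·(-1/y^2)^(8-j), with y-exponent 2j − 2(8−j) = 4j − 16.
Set 4j − 16 = 0: j = 4.
C(8,4) = 70; 3^4 = 81; (-1)^4 = 1.
Coefficient = 70 · 81 · 1 = 5670.

5670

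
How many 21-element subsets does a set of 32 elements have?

129024480

C(32,21) = C(32,11) by symmetry.
C(32,11) = (32·31·30·29·28·27·26·25·24·23·22) / 11! = 5150244363264000 / 39916800 = 129024480.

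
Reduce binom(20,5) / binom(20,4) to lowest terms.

16/5

C(n,k+1)/C(n,k) = (n−k)/(k+1) = (20−4)/(4+1) = 16/5.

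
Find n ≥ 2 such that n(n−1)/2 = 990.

45

n(n−1)/2 = 990 ⇒ n(n−1) = 1980. Since 45·44 = 1980, n = 45.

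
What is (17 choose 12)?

C(17,12) = C(17,5) by symmetry.
C(17,5) = (17·16·15·14·13) / 5! = 742560 / 120 = 6188.

6188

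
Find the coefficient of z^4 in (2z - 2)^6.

The general term is C(6,j)·(2z)^j·(-2)^(6-j); the z^4 term has j = 4.
C(6,4) = 15.
Coefficient = C(6,4) · 2^4 · (-2)^2 = 15 · 16 · 4 = 960.

960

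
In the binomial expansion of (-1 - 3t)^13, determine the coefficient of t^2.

-702

The general term is C(13,j)·(-1)^j·(-3t)^(13-j); the t^2 term has j = 11.
C(13,11) = 78.
Coefficient = C(13,11) · (-1)^11 · (-3)^2 = 78 · (-1) · 9 = -702.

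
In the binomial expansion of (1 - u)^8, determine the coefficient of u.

-8

The general term is C(8,j)·(1)^j·(-u)^(8-j); the u^1 term has j = 7.
C(8,7) = 8.
Coefficient = C(8,7) · (-1)^1 = 8 · (-1) = -8.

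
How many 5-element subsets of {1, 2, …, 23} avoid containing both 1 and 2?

32319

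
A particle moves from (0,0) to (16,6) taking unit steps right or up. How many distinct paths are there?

Each path is a sequence of 22 steps with 16 rights: C(22,16) = 74613.

74613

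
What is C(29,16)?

C(29,16) = C(29,13) by symmetry.
C(29,13) = (29·28·27·26·25·24·23·22·21·20·19·18·17) / 13! = 422590010274432000 / 6227020800 = 67863915.

67863915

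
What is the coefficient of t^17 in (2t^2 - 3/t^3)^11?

-33792

General term: C(11,j)·(2t^2)^j·(-3/t^3)^(11-j), with t-exponent 2j − 3(11−j) = 5j − 33.
Set 5j − 33 = 17: j = 10.
C(11,10) = 11; 2^10 = 1024; (-3)^1 = -3.
Coefficient = 11 · 1024 · (-3) = -33792.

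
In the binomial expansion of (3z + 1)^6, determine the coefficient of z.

18

The general term is C(6,j)·(3z)^j·(1)^(6-j); the z^1 term has j = 1.
C(6,1) = 6.
Coefficient = C(6,1) · 3^1 = 6 · 3 = 18.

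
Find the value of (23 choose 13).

1144066

C(23,13) = C(23,10) by symmetry.
C(23,10) = (23·22·21·20·19·18·17·16·15·14) / 10! = 4151586700800 / 3628800 = 1144066.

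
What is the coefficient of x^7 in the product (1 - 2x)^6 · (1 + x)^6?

252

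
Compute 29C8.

4292145

C(29,8) = (29·28·27·26·25·24·23·22) / 8! = 173059286400 / 40320 = 4292145.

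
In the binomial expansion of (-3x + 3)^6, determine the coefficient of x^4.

The general term is C(6,j)·(-3x)^j·(3)^(6-j); the x^4 term has j = 4.
C(6,4) = 15.
Coefficient = C(6,4) · (-3)^4 · 3^2 = 15 · 81 · 9 = 10935.

10935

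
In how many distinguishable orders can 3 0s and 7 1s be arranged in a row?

Choose positions for the 0s: C(10,3) = 120.

120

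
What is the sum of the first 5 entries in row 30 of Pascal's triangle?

1 + 30 + 435 + 4060 + 27405 = 31931.

31931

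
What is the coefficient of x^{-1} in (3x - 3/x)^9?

-2480058

General term: C(9,j)·(3x)^j·(-3/x)^(9-j), with x-exponent 1j − 1(9−j) = 2j − 9.
Set 2j − 9 = -1: j = 4.
C(9,4) = 126; 3^4 = 81; (-3)^5 = -243.
Coefficient = 126 · 81 · (-243) = -2480058.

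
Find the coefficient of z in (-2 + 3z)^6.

The general term is C(6,j)·(-2)^j·(3z)^(6-j); the z^1 term has j = 5.
C(6,5) = 6.
Coefficient = C(6,5) · (-2)^5 · 3^1 = 6 · (-32) · 3 = -576.

-576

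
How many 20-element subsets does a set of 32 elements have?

225792840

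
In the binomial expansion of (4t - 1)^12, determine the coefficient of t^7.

The general term is C(12,j)·(4t)^j·(-1)^(12-j); the t^7 term has j = 7.
C(12,7) = 792.
Coefficient = C(12,7) · 4^7 · (-1)^5 = 792 · 16384 · (-1) = -12976128.

-12976128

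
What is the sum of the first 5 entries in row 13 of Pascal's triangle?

1093

1 + 13 + 78 + 286 + 715 = 1093.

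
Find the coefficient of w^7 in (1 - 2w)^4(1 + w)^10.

-312

Coefficient of w^7 = Σ_{j} C(4,j)·(-2)^j·C(10,7-j)·1^(7-j) for j from 0 to 4.
= 120 + (-1680) + 6048 + (-6720) + 1920 = -312.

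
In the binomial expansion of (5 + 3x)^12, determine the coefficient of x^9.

The general term is C(12,j)·(5)^j·(3x)^(12-j); the x^9 term has j = 3.
C(12,3) = 220.
Coefficient = C(12,3) · 5^3 · 3^9 = 220 · 125 · 19683 = 541282500.

541282500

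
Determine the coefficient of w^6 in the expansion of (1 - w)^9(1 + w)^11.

Coefficient of w^6 = Σ_{j} C(9,j)·(-1)^j·C(11,6-j)·1^(6-j) for j from 0 to 6.
= 462 + (-4158) + 11880 + (-13860) + 6930 + (-1386) + 84 = -48.

-48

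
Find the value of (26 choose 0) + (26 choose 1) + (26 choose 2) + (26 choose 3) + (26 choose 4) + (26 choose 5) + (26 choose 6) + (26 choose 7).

1 + 26 + 325 + 2600 + 14950 + 65780 + 230230 + 657800 = 971712.

971712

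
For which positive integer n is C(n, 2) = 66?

12

n(n−1)/2 = 66 ⇒ n(n−1) = 132. Since 12·11 = 132, n = 12.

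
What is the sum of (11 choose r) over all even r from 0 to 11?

Even-r terms of row 11 sum to 2^10 = 1024.

1024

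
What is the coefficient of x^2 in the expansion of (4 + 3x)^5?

5760

The general term is C(5,j)·(4)^j·(3x)^(5-j); the x^2 term has j = 3.
C(5,3) = 10.
Coefficient = C(5,3) · 4^3 · 3^2 = 10 · 64 · 9 = 5760.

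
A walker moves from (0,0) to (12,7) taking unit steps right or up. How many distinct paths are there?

Each path is a sequence of 19 steps with 12 rights: C(19,12) = 50388.

50388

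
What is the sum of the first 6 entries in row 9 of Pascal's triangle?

1 + 9 + 36 + 84 + 126 + 126 = 382.

382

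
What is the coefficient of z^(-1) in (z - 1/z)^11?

General term: C(11,j)·(z)^j·(-1/z)^(11-j), with z-exponent 1j − 1(11−j) = 2j − 11.
Set 2j − 11 = -1: j = 5.
C(11,5) = 462; 1^5 = 1; (-1)^6 = 1.
Coefficient = 462 · 1 · 1 = 462.

462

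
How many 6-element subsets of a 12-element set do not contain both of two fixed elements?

All 6-subsets: C(12,6) = 924. Those containing both fixed elements: C(10,4) = 210.
924 − 210 = 714.

714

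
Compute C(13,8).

1287

C(13,8) = C(13,5) by symmetry.
C(13,5) = (13·12·11·10·9) / 5! = 154440 / 120 = 1287.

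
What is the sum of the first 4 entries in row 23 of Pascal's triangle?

2048

1 + 23 + 253 + 1771 = 2048.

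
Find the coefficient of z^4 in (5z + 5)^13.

872802734375

The general term is C(13,j)·(5z)^j·(5)^(13-j); the z^4 term has j = 4.
C(13,4) = 715.
Coefficient = C(13,4) · 5^4 · 5^9 = 715 · 625 · 1953125 = 872802734375.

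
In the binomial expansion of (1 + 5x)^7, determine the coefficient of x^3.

The general term is C(7,j)·(1)^j·(5x)^(7-j); the x^3 term has j = 4.
C(7,4) = 35.
Coefficient = C(7,4) · 5^3 = 35 · 125 = 4375.

4375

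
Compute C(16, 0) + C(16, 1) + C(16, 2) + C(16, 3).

697

1 + 16 + 120 + 560 = 697.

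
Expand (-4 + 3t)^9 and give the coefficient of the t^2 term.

The general term is C(9,j)·(-4)^j·(3t)^(9-j); the t^2 term has j = 7.
C(9,7) = 36.
Coefficient = C(9,7) · (-4)^7 · 3^2 = 36 · (-16384) · 9 = -5308416.

-5308416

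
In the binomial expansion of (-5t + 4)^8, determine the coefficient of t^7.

-2500000

The general term is C(8,j)·(-5t)^j·(4)^(8-j); the t^7 term has j = 7.
C(8,7) = 8.
Coefficient = C(8,7) · (-5)^7 · 4^1 = 8 · (-78125) · 4 = -2500000.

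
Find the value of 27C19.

2220075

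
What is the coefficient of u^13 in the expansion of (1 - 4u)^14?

The general term is C(14,j)·(1)^j·(-4u)^(14-j); the u^13 term has j = 1.
C(14,1) = 14.
Coefficient = C(14,1) · (-4)^13 = 14 · (-67108864) = -939524096.

-939524096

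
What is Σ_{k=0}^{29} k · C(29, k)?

7784628224

Differentiating (1+x)^29 and setting x=1: Σ k·C(29,k) = 29·2^28 = 7784628224.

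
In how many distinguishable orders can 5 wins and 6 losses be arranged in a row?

Choose positions for the wins: C(11,5) = 462.

462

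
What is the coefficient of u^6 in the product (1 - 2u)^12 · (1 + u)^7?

Coefficient of u^6 = Σ_{j} C(12,j)·(-2)^j·C(7,6-j)·1^(6-j) for j from 0 to 6.
= 7 + (-504) + 9240 + (-61600) + 166320 + (-177408) + 59136 = -4809.

-4809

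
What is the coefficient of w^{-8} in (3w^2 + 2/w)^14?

3354624

General term: C(14,j)·(3w^2)^j·(2/w)^(14-j), with w-exponent 2j − 1(14−j) = 3j − 14.
Set 3j − 14 = -8: j = 2.
C(14,2) = 91; 3^2 = 9; 2^12 = 4096.
Coefficient = 91 · 9 · 4096 = 3354624.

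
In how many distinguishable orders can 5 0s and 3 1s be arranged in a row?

56

Choose positions for the 0s: C(8,5) = 56.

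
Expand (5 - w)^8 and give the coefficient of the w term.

-625000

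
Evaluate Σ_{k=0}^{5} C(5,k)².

252

Σ C(5,k)² is the coefficient of x^5 in (1+x)^5(1+x)^5 = (1+x)^10, i.e. C(10,5) = 252.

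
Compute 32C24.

C(32,24) = C(32,8) by symmetry.
C(32,8) = (32·31·30·29·28·27·26·25) / 8! = 424097856000 / 40320 = 10518300.

10518300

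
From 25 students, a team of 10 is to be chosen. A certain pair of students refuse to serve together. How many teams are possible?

All 10-subsets: C(25,10) = 3268760. Those containing both fixed elements: C(23,8) = 490314.
3268760 − 490314 = 2778446.

2778446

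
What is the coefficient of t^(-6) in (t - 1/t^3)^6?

-20

General term: C(6,j)·(t)^j·(-1/t^3)^(6-j), with t-exponent 1j − 3(6−j) = 4j − 18.
Set 4j − 18 = -6: j = 3.
C(6,3) = 20; 1^3 = 1; (-1)^3 = -1.
Coefficient = 20 · 1 · (-1) = -20.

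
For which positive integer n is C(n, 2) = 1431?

n(n−1)/2 = 1431 ⇒ n(n−1) = 2862. Since 54·53 = 2862, n = 54.

54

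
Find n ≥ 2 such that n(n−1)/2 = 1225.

50

n(n−1)/2 = 1225 ⇒ n(n−1) = 2450. Since 50·49 = 2450, n = 50.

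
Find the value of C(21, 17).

5985

C(21,17) = C(21,4) by symmetry.
C(21,4) = (21·20·19·18) / 4! = 143640 / 24 = 5985.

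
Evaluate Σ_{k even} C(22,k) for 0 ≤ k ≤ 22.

2097152

Half of (1+1)^22 + (1−1)^22 gives the even-index sum: 2^21 = 2097152.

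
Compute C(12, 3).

C(12,3) = (12·11·10) / 3! = 1320 / 6 = 220.

220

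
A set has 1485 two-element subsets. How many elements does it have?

n(n−1)/2 = 1485 ⇒ n(n−1) = 2970. Since 55·54 = 2970, n = 55.

55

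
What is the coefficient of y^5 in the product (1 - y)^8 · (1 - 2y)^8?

Coefficient of y^5 = Σ_{j} C(8,j)·(-1)^j·C(8,5-j)·(-2)^(5-j) for j from 0 to 5.
= (-1792) + (-8960) + (-12544) + (-6272) + (-1120) + (-56) = -30744.

-30744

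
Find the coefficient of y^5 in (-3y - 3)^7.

-45927

The general term is C(7,j)·(-3y)^j·(-3)^(7-j); the y^5 term has j = 5.
C(7,5) = 21.
Coefficient = C(7,5) · (-3)^5 · (-3)^2 = 21 · (-243) · 9 = -45927.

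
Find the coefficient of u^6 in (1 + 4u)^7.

The general term is C(7,j)·(1)^j·(4u)^(7-j); the u^6 term has j = 1.
C(7,1) = 7.
Coefficient = C(7,1) · 4^6 = 7 · 4096 = 28672.

28672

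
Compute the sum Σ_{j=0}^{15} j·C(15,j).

Differentiating (1+x)^15 and setting x=1: Σ j·C(15,j) = 15·2^14 = 245760.

245760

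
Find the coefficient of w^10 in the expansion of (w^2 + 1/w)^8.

General term: C(8,j)·(w^2)^j·(1/w)^(8-j), with w-exponent 2j − 1(8−j) = 3j − 8.
Set 3j − 8 = 10: j = 6.
C(8,6) = 28; 1^6 = 1; 1^2 = 1.
Coefficient = 28 · 1 · 1 = 28.

28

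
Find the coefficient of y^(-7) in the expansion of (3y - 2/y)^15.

General term: C(15,j)·(3y)^j·(-2/y)^(15-j), with y-exponent 1j − 1(15−j) = 2j − 15.
Set 2j − 15 = -7: j = 4.
C(15,4) = 1365; 3^4 = 81; (-2)^11 = -2048.
Coefficient = 1365 · 81 · (-2048) = -226437120.

-226437120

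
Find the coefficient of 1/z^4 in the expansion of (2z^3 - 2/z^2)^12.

General term: C(12,j)·(2z^3)^j·(-2/z^2)^(12-j), with z-exponent 3j − 2(12−j) = 5j − 24.
Set 5j − 24 = -4: j = 4.
C(12,4) = 495; 2^4 = 16; (-2)^8 = 256.
Coefficient = 495 · 16 · 256 = 2027520.

2027520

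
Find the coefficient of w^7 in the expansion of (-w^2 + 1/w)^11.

General term: C(11,j)·(-w^2)^j·(1/w)^(11-j), with w-exponent 2j − 1(11−j) = 3j − 11.
Set 3j − 11 = 7: j = 6.
C(11,6) = 462; (-1)^6 = 1; 1^5 = 1.
Coefficient = 462 · 1 · 1 = 462.

462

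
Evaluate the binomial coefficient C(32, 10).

64512240

C(32,10) = (32·31·30·29·28·27·26·25·24·23) / 10! = 234102016512000 / 3628800 = 64512240.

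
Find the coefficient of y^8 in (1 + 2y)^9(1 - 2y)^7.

0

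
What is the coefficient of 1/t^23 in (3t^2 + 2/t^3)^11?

General term: C(11,j)·(3t^2)^j·(2/t^3)^(11-j), with t-exponent 2j − 3(11−j) = 5j − 33.
Set 5j − 33 = -23: j = 2.
C(11,2) = 55; 3^2 = 9; 2^9 = 512.
Coefficient = 55 · 9 · 512 = 253440.

253440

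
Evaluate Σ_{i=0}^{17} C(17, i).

131072

Setting x = 1 in (1+x)^17 gives Σ C(17,i) = 2^17 = 131072.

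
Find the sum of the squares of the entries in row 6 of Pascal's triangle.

By Vandermonde's identity, Σ C(6,r)² = C(12,6) = 924.

924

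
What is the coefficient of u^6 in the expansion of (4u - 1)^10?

The general term is C(10,j)·(4u)^j·(-1)^(10-j); the u^6 term has j = 6.
C(10,6) = 210.
Coefficient = C(10,6) · 4^6 = 210 · 4096 = 860160.

860160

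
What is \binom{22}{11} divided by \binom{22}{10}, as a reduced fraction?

12/11

C(n,k+1)/C(n,k) = (n−k)/(k+1) = (22−10)/(10+1) = 12/11.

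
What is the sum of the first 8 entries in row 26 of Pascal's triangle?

971712

1 + 26 + 325 + 2600 + 14950 + 65780 + 230230 + 657800 = 971712.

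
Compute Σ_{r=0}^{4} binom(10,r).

1 + 10 + 45 + 120 + 210 = 386.

386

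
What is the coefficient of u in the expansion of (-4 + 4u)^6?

-24576

The general term is C(6,j)·(-4)^j·(4u)^(6-j); the u^1 term has j = 5.
C(6,5) = 6.
Coefficient = C(6,5) · (-4)^5 · 4^1 = 6 · (-1024) · 4 = -24576.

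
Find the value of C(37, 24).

3562467300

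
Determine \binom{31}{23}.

7888725

C(31,23) = C(31,8) by symmetry.
C(31,8) = (31·30·29·28·27·26·25·24) / 8! = 318073392000 / 40320 = 7888725.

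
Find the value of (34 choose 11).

286097760

C(34,11) = (34·33·32·31·30·29·28·27·26·25·24) / 11! = 11420107066368000 / 39916800 = 286097760.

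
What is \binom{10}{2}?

45

C(10,2) = (10·9) / 2! = 90 / 2 = 45.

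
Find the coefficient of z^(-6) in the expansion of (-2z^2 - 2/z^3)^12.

General term: C(12,j)·(-2z^2)^j·(-2/z^3)^(12-j), with z-exponent 2j − 3(12−j) = 5j − 36.
Set 5j − 36 = -6: j = 6.
C(12,6) = 924; (-2)^6 = 64; (-2)^6 = 64.
Coefficient = 924 · 64 · 64 = 3784704.

3784704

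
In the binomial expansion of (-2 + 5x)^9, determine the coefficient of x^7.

11250000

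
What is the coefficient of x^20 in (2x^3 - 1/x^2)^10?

11520

General term: C(10,j)·(2x^3)^j·(-1/x^2)^(10-j), with x-exponent 3j − 2(10−j) = 5j − 20.
Set 5j − 20 = 20: j = 8.
C(10,8) = 45; 2^8 = 256; (-1)^2 = 1.
Coefficient = 45 · 256 · 1 = 11520.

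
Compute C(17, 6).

C(17,6) = (17·16·15·14·13·12) / 6! = 8910720 / 720 = 12376.

12376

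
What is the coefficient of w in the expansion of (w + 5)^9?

3515625

The general term is C(9,j)·(w)^j·(5)^(9-j); the w^1 term has j = 1.
C(9,1) = 9.
Coefficient = C(9,1) · 5^8 = 9 · 390625 = 3515625.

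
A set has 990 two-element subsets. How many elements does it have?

n(n−1)/2 = 990 ⇒ n(n−1) = 1980. Since 45·44 = 1980, n = 45.

45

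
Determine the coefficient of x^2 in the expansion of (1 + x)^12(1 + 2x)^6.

270

Coefficient of x^2 = Σ_{j} C(12,j)·1^j·C(6,2-j)·2^(2-j) for j from 0 to 2.
= 60 + 144 + 66 = 270.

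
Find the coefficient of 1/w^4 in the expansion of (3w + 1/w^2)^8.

5670

General term: C(8,j)·(3w)^j·(1/w^2)^(8-j), with w-exponent 1j − 2(8−j) = 3j − 16.
Set 3j − 16 = -4: j = 4.
C(8,4) = 70; 3^4 = 81; 1^4 = 1.
Coefficient = 70 · 81 · 1 = 5670.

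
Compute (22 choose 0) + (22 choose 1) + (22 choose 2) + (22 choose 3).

1794

1 + 22 + 231 + 1540 = 1794.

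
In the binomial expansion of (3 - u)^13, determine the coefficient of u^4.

14073345

The general term is C(13,j)·(3)^j·(-u)^(13-j); the u^4 term has j = 9.
C(13,9) = 715.
Coefficient = C(13,9) · 3^9 = 715 · 19683 = 14073345.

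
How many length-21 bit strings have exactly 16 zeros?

20349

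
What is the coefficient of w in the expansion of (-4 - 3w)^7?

-86016

The general term is C(7,j)·(-4)^j·(-3w)^(7-j); the w^1 term has j = 6.
C(7,6) = 7.
Coefficient = C(7,6) · (-4)^6 · (-3)^1 = 7 · 4096 · (-3) = -86016.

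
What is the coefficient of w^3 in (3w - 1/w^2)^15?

241805655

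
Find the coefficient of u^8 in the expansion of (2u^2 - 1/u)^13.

General term: C(13,j)·(2u^2)^j·(-1/u)^(13-j), with u-exponent 2j − 1(13−j) = 3j − 13.
Set 3j − 13 = 8: j = 7.
C(13,7) = 1716; 2^7 = 128; (-1)^6 = 1.
Coefficient = 1716 · 128 · 1 = 219648.

219648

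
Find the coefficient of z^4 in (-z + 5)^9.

393750

The general term is C(9,j)·(-z)^j·(5)^(9-j); the z^4 term has j = 4.
C(9,4) = 126.
Coefficient = C(9,4) · 5^5 = 126 · 3125 = 393750.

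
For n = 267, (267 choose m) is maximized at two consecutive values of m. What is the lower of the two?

133

For odd n = 267, C(267,m) peaks at m = (n−1)/2 and (n+1)/2; the lower is 133.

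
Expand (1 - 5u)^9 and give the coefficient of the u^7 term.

-2812500

The general term is C(9,j)·(1)^j·(-5u)^(9-j); the u^7 term has j = 2.
C(9,2) = 36.
Coefficient = C(9,2) · (-5)^7 = 36 · (-78125) = -2812500.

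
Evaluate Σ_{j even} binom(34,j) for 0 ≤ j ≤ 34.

Even-j terms of row 34 sum to 2^33 = 8589934592.

8589934592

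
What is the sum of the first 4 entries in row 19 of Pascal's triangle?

1160

1 + 19 + 171 + 969 = 1160.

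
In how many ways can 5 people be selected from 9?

126

This is C(9,5) = 126.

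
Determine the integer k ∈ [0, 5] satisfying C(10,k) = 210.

C(10,k) increases on 0 ≤ k ≤ 5. C(10,3) = 120 and C(10,4) = 210, so k = 4.

4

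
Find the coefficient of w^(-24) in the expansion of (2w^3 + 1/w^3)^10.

General term: C(10,j)·(2w^3)^j·(1/w^3)^(10-j), with w-exponent 3j − 3(10−j) = 6j − 30.
Set 6j − 30 = -24: j = 1.
C(10,1) = 10; 2^1 = 2; 1^9 = 1.
Coefficient = 10 · 2 · 1 = 20.

20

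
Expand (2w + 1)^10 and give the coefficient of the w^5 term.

The general term is C(10,j)·(2w)^j·(1)^(10-j); the w^5 term has j = 5.
C(10,5) = 252.
Coefficient = C(10,5) · 2^5 = 252 · 32 = 8064.

8064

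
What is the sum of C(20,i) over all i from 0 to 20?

1048576

The entries of row 20 sum to 2^20 = 1048576.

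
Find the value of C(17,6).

C(17,6) = (17·16·15·14·13·12) / 6! = 8910720 / 720 = 12376.

12376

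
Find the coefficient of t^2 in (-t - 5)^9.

-2812500

The general term is C(9,j)·(-t)^j·(-5)^(9-j); the t^2 term has j = 2.
C(9,2) = 36.
Coefficient = C(9,2) · (-5)^7 = 36 · (-78125) = -2812500.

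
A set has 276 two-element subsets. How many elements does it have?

24

n(n−1)/2 = 276 ⇒ n(n−1) = 552. Since 24·23 = 552, n = 24.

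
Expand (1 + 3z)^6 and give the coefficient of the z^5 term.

The general term is C(6,j)·(1)^j·(3z)^(6-j); the z^5 term has j = 1.
C(6,1) = 6.
Coefficient = C(6,1) · 3^5 = 6 · 243 = 1458.

1458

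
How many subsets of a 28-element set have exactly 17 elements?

21474180

Choose the 17 positions: C(28,17) = 21474180.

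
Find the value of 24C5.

C(24,5) = (24·23·22·21·20) / 5! = 5100480 / 120 = 42504.

42504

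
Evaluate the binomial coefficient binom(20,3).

C(20,3) = (20·19·18) / 3! = 6840 / 6 = 1140.

1140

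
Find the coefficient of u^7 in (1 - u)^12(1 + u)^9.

Coefficient of u^7 = Σ_{j} C(12,j)·(-1)^j·C(9,7-j)·1^(7-j) for j from 0 to 7.
= 36 + (-1008) + 8316 + (-27720) + 41580 + (-28512) + 8316 + (-792) = 216.

216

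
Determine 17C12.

6188

C(17,12) = C(17,5) by symmetry.
C(17,5) = (17·16·15·14·13) / 5! = 742560 / 120 = 6188.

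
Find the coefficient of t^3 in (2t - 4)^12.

The general term is C(12,j)·(2t)^j·(-4)^(12-j); the t^3 term has j = 3.
C(12,3) = 220.
Coefficient = C(12,3) · 2^3 · (-4)^9 = 220 · 8 · (-262144) = -461373440.

-461373440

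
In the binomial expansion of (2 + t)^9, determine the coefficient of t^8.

The general term is C(9,j)·(2)^j·(t)^(9-j); the t^8 term has j = 1.
C(9,1) = 9.
Coefficient = C(9,1) · 2^1 = 9 · 2 = 18.

18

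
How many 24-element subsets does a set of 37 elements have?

C(37,24) = C(37,13) by symmetry.
C(37,13) = (37·36·35·34·33·32·31·30·29·28·27·26·25) / 13! = 22183557976419840000 / 6227020800 = 3562467300.

3562467300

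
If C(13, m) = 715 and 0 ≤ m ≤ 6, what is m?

C(13,m) increases on 0 ≤ m ≤ 6. C(13,3) = 286 and C(13,4) = 715, so m = 4.

4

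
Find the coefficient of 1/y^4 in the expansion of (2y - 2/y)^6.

General term: C(6,j)·(2y)^j·(-2/y)^(6-j), with y-exponent 1j − 1(6−j) = 2j − 6.
Set 2j − 6 = -4: j = 1.
C(6,1) = 6; 2^1 = 2; (-2)^5 = -32.
Coefficient = 6 · 2 · (-32) = -384.

-384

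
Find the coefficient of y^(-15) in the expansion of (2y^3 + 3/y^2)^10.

General term: C(10,j)·(2y^3)^j·(3/y^2)^(10-j), with y-exponent 3j − 2(10−j) = 5j − 20.
Set 5j − 20 = -15: j = 1.
C(10,1) = 10; 2^1 = 2; 3^9 = 19683.
Coefficient = 10 · 2 · 19683 = 393660.

393660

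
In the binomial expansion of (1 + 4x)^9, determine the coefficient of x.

36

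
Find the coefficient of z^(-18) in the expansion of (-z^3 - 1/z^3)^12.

220

General term: C(12,j)·(-z^3)^j·(-1/z^3)^(12-j), with z-exponent 3j − 3(12−j) = 6j − 36.
Set 6j − 36 = -18: j = 3.
C(12,3) = 220; (-1)^3 = -1; (-1)^9 = -1.
Coefficient = 220 · (-1) · (-1) = 220.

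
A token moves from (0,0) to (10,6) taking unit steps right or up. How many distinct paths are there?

8008

Each path is a sequence of 16 steps with 10 rights: C(16,10) = 8008.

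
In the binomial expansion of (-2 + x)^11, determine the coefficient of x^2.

The general term is C(11,j)·(-2)^j·(x)^(11-j); the x^2 term has j = 9.
C(11,9) = 55.
Coefficient = C(11,9) · (-2)^9 = 55 · (-512) = -28160.

-28160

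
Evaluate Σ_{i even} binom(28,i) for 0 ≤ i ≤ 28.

134217728

Half of (1+1)^28 + (1−1)^28 gives the even-index sum: 2^27 = 134217728.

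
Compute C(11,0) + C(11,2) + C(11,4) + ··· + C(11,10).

1024

Even-j terms of row 11 sum to 2^10 = 1024.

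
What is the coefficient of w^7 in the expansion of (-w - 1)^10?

The general term is C(10,j)·(-w)^j·(-1)^(10-j); the w^7 term has j = 7.
C(10,7) = 120.
Coefficient = C(10,7) · (-1)^7 · (-1)^3 = 120 · (-1) · (-1) = 120.

120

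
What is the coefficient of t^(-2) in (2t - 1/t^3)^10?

-15360

General term: C(10,j)·(2t)^j·(-1/t^3)^(10-j), with t-exponent 1j − 3(10−j) = 4j − 30.
Set 4j − 30 = -2: j = 7.
C(10,7) = 120; 2^7 = 128; (-1)^3 = -1.
Coefficient = 120 · 128 · (-1) = -15360.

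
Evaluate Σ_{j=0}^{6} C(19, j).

43796

1 + 19 + 171 + 969 + 3876 + 11628 + 27132 = 43796.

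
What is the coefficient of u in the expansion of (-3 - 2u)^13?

-13817466

The general term is C(13,j)·(-3)^j·(-2u)^(13-j); the u^1 term has j = 12.
C(13,12) = 13.
Coefficient = C(13,12) · (-3)^12 · (-2)^1 = 13 · 531441 · (-2) = -13817466.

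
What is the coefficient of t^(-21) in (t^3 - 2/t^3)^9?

2304

General term: C(9,j)·(t^3)^j·(-2/t^3)^(9-j), with t-exponent 3j − 3(9−j) = 6j − 27.
Set 6j − 27 = -21: j = 1.
C(9,1) = 9; 1^1 = 1; (-2)^8 = 256.
Coefficient = 9 · 1 · 256 = 2304.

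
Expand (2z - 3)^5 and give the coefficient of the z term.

810

The general term is C(5,j)·(2z)^j·(-3)^(5-j); the z^1 term has j = 1.
C(5,1) = 5.
Coefficient = C(5,1) · 2^1 · (-3)^4 = 5 · 2 · 81 = 810.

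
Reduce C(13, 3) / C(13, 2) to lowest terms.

C(n,k+1)/C(n,k) = (n−k)/(k+1) = (13−2)/(2+1) = 11/3.

11/3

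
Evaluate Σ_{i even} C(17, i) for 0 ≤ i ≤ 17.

Half of (1+1)^17 + (1−1)^17 gives the even-index sum: 2^16 = 65536.

65536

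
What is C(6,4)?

15

C(6,4) = C(6,2) by symmetry.
C(6,2) = (6·5) / 2! = 30 / 2 = 15.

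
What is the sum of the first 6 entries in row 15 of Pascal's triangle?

1 + 15 + 105 + 455 + 1365 + 3003 = 4944.

4944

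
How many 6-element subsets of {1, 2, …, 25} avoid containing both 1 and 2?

168245

All 6-subsets: C(25,6) = 177100. Those containing both fixed elements: C(23,4) = 8855.
177100 − 8855 = 168245.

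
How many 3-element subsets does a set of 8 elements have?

56

C(8,3) = (8·7·6) / 3! = 336 / 6 = 56.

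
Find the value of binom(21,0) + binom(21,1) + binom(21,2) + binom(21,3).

1 + 21 + 210 + 1330 = 1562.

1562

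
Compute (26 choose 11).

7726160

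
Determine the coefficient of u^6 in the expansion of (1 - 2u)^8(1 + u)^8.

Coefficient of u^6 = Σ_{j} C(8,j)·(-2)^j·C(8,6-j)·1^(6-j) for j from 0 to 6.
= 28 + (-896) + 7840 + (-25088) + 31360 + (-14336) + 1792 = 700.

700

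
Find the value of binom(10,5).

252

C(10,5) = (10·9·8·7·6) / 5! = 30240 / 120 = 252.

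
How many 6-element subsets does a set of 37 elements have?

C(37,6) = (37·36·35·34·33·32) / 6! = 1673844480 / 720 = 2324784.

2324784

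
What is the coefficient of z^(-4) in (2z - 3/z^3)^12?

10264320

General term: C(12,j)·(2z)^j·(-3/z^3)^(12-j), with z-exponent 1j − 3(12−j) = 4j − 36.
Set 4j − 36 = -4: j = 8.
C(12,8) = 495; 2^8 = 256; (-3)^4 = 81.
Coefficient = 495 · 256 · 81 = 10264320.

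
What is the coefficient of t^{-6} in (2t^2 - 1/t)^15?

3640

General term: C(15,j)·(2t^2)^j·(-1/t)^(15-j), with t-exponent 2j − 1(15−j) = 3j − 15.
Set 3j − 15 = -6: j = 3.
C(15,3) = 455; 2^3 = 8; (-1)^12 = 1.
Coefficient = 455 · 8 · 1 = 3640.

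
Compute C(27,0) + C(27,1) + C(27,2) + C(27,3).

3304

1 + 27 + 351 + 2925 = 3304.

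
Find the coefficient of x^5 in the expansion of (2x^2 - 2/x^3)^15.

-98402304

General term: C(15,j)·(2x^2)^j·(-2/x^3)^(15-j), with x-exponent 2j − 3(15−j) = 5j − 45.
Set 5j − 45 = 5: j = 10.
C(15,10) = 3003; 2^10 = 1024; (-2)^5 = -32.
Coefficient = 3003 · 1024 · (-32) = -98402304.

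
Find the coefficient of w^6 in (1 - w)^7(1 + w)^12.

Coefficient of w^6 = Σ_{j} C(7,j)·(-1)^j·C(12,6-j)·1^(6-j) for j from 0 to 6.
= 924 + (-5544) + 10395 + (-7700) + 2310 + (-252) + 7 = 140.

140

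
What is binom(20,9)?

167960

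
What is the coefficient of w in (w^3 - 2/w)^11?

42240

General term: C(11,j)·(w^3)^j·(-2/w)^(11-j), with w-exponent 3j − 1(11−j) = 4j − 11.
Set 4j − 11 = 1: j = 3.
C(11,3) = 165; 1^3 = 1; (-2)^8 = 256.
Coefficient = 165 · 1 · 256 = 42240.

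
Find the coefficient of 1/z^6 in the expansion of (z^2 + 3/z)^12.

3897234

General term: C(12,j)·(z^2)^j·(3/z)^(12-j), with z-exponent 2j − 1(12−j) = 3j − 12.
Set 3j − 12 = -6: j = 2.
C(12,2) = 66; 1^2 = 1; 3^10 = 59049.
Coefficient = 66 · 1 · 59049 = 3897234.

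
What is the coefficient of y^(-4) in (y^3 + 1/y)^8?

General term: C(8,j)·(y^3)^j·(1/y)^(8-j), with y-exponent 3j − 1(8−j) = 4j − 8.
Set 4j − 8 = -4: j = 1.
C(8,1) = 8; 1^1 = 1; 1^7 = 1.
Coefficient = 8 · 1 · 1 = 8.

8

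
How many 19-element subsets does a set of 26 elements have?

C(26,19) = C(26,7) by symmetry.
C(26,7) = (26·25·24·23·22·21·20) / 7! = 3315312000 / 5040 = 657800.

657800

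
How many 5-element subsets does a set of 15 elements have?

3003

C(15,5) = (15·14·13·12·11) / 5! = 360360 / 120 = 3003.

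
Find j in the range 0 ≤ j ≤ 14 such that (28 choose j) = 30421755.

12

C(28,j) increases on 0 ≤ j ≤ 14. C(28,11) = 21474180 and C(28,12) = 30421755, so j = 12.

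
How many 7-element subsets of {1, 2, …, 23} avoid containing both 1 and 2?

All 7-subsets: C(23,7) = 245157. Those containing both fixed elements: C(21,5) = 20349.
245157 − 20349 = 224808.

224808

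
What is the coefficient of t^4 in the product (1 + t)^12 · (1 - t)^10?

35

Coefficient of t^4 = Σ_{j} C(12,j)·1^j·C(10,4-j)·(-1)^(4-j) for j from 0 to 4.
= 210 + (-1440) + 2970 + (-2200) + 495 = 35.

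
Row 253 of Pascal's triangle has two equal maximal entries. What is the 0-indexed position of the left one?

126

For odd n = 253, C(253,m) peaks at m = (n−1)/2 and (n+1)/2; the lower is 126.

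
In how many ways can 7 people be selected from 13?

This is C(13,7) = 1716.

1716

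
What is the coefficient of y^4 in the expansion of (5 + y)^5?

The general term is C(5,j)·(5)^j·(y)^(5-j); the y^4 term has j = 1.
C(5,1) = 5.
Coefficient = C(5,1) · 5^1 = 5 · 5 = 25.

25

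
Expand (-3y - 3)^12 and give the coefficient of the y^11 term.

6377292

The general term is C(12,j)·(-3y)^j·(-3)^(12-j); the y^11 term has j = 11.
C(12,11) = 12.
Coefficient = C(12,11) · (-3)^11 · (-3)^1 = 12 · (-177147) · (-3) = 6377292.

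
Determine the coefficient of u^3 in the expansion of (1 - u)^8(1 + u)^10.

Coefficient of u^3 = Σ_{j} C(8,j)·(-1)^j·C(10,3-j)·1^(3-j) for j from 0 to 3.
= 120 + (-360) + 280 + (-56) = -16.

-16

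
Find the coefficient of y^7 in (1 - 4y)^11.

The general term is C(11,j)·(1)^j·(-4y)^(11-j); the y^7 term has j = 4.
C(11,4) = 330.
Coefficient = C(11,4) · (-4)^7 = 330 · (-16384) = -5406720.

-5406720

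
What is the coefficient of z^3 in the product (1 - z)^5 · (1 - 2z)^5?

Coefficient of z^3 = Σ_{j} C(5,j)·(-1)^j·C(5,3-j)·(-2)^(3-j) for j from 0 to 3.
= (-80) + (-200) + (-100) + (-10) = -390.

-390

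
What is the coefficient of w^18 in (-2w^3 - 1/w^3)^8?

1024

General term: C(8,j)·(-2w^3)^j·(-1/w^3)^(8-j), with w-exponent 3j − 3(8−j) = 6j − 24.
Set 6j − 24 = 18: j = 7.
C(8,7) = 8; (-2)^7 = -128; (-1)^1 = -1.
Coefficient = 8 · (-128) · (-1) = 1024.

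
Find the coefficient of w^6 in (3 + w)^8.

The general term is C(8,j)·(3)^j·(w)^(8-j); the w^6 term has j = 2.
C(8,2) = 28.
Coefficient = C(8,2) · 3^2 = 28 · 9 = 252.

252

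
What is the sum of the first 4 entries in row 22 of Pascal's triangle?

1 + 22 + 231 + 1540 = 1794.

1794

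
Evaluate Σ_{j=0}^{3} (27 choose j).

3304

1 + 27 + 351 + 2925 = 3304.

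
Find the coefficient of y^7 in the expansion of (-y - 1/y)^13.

-286

General term: C(13,j)·(-y)^j·(-1/y)^(13-j), with y-exponent 1j − 1(13−j) = 2j − 13.
Set 2j − 13 = 7: j = 10.
C(13,10) = 286; (-1)^10 = 1; (-1)^3 = -1.
Coefficient = 286 · 1 · (-1) = -286.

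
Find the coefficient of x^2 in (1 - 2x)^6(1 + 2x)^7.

-24

Coefficient of x^2 = Σ_{j} C(6,j)·(-2)^j·C(7,2-j)·2^(2-j) for j from 0 to 2.
= 84 + (-168) + 60 = -24.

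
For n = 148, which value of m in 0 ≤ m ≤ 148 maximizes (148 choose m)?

C(148,m) is maximized at m = 148/2 = 74.

74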